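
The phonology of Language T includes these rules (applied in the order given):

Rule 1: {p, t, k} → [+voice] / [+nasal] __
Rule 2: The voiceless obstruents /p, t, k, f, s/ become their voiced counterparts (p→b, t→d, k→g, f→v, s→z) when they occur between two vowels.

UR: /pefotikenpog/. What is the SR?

pevodigenbog

Rule 1 (post-nasal voicing): /p/ is a voiceless stop immediately after the nasal /n/, so it voices to [b]. /pefotikenpog/ → pefotikenbog.
Rule 2 (intervocalic voicing): /f/ is a voiceless obstruent between vowels /e/ and /o/, so it voices to [v]. /t/ is a voiceless obstruent between vowels /o/ and /i/, so it voices to [d]. /k/ is a voiceless obstruent between vowels /i/ and /e/, so it voices to [g]. /pefotikenbog/ → pevodigenbog.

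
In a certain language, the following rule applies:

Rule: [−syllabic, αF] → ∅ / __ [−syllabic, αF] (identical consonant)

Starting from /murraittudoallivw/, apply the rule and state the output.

/rr/ is a geminate; the first /r/ deletes.
/tt/ is a geminate; the first /t/ deletes.
/ll/ is a geminate; the first /l/ deletes.
Surface form: [muraitudoalivw].

muraitudoalivw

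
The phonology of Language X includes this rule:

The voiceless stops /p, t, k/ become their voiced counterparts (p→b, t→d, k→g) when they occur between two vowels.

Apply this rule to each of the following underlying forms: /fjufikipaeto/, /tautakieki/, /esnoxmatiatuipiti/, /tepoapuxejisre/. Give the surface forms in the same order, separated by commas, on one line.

fjufigibaedo, taudagiegi, esnoxmadiaduibidi, teboabuxejisre

/fjufikipaeto/: /k/ is a voiceless stop between vowels /i/ and /i/, so it voices to [g]. /p/ is a voiceless stop between vowels /i/ and /a/, so it voices to [b]. /t/ is a voiceless stop between vowels /e/ and /o/, so it voices to [d]. → [fjufigibaedo].
/tautakieki/: /t/ is a voiceless stop between vowels /u/ and /a/, so it voices to [d]. /k/ is a voiceless stop between vowels /a/ and /i/, so it voices to [g]. /k/ is a voiceless stop between vowels /e/ and /i/, so it voices to [g]. → [taudagiegi].
/esnoxmatiatuipiti/: /t/ is a voiceless stop between vowels /a/ and /i/, so it voices to [d]. /t/ is a voiceless stop between vowels /a/ and /u/, so it voices to [d]. /p/ is a voiceless stop between vowels /i/ and /i/, so it voices to [b]. /t/ is a voiceless stop between vowels /i/ and /i/, so it voices to [d]. → [esnoxmadiaduibidi].
/tepoapuxejisre/: /p/ is a voiceless stop between vowels /e/ and /o/, so it voices to [b]. /p/ is a voiceless stop between vowels /a/ and /u/, so it voices to [b]. → [teboabuxejisre].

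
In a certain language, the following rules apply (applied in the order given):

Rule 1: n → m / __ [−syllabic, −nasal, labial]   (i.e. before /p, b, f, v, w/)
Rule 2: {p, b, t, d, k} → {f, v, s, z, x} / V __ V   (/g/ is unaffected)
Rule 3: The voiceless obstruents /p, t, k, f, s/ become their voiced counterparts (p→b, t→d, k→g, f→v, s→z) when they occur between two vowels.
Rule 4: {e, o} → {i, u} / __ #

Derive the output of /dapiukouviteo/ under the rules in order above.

daviuxouvizeu

Rule 1 (nasal place assimilation): no segment meets the environment; /dapiukouviteo/ is unchanged.
Rule 2 (intervocalic spirantization): /p/ is a stop between vowels /a/ and /i/, so it spirantizes to the fricative [f]. /k/ is a stop between vowels /u/ and /o/, so it spirantizes to the fricative [x]. /t/ is a stop between vowels /i/ and /e/, so it spirantizes to the fricative [s]. /dapiukouviteo/ → dafiuxouviseo.
Rule 3 (intervocalic voicing): /f/ is a voiceless obstruent between vowels /a/ and /i/, so it voices to [v]. /s/ is a voiceless obstruent between vowels /i/ and /e/, so it voices to [z]. /dafiuxouviseo/ → daviuxouvizeo.
Rule 4 (final vowel raising): /o/ is a mid vowel in word-final position, so it raises to [u]. /daviuxouvizeo/ → daviuxouvizeu.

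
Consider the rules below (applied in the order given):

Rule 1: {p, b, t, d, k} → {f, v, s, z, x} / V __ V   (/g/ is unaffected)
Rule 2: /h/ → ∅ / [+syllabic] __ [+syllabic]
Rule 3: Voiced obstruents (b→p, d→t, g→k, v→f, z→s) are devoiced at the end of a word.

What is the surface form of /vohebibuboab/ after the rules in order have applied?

Rule 1 (intervocalic spirantization): /b/ is a stop between vowels /e/ and /i/, so it spirantizes to the fricative [v]. /b/ is a stop between vowels /i/ and /u/, so it spirantizes to the fricative [v]. /b/ is a stop between vowels /u/ and /o/, so it spirantizes to the fricative [v]. /vohebibuboab/ → vohevivuvoab.
Rule 2 (intervocalic h-deletion): /h/ occurs between vowels /o/ and /e/, so it deletes. /vohevivuvoab/ → voevivuvoab.
Rule 3 (final devoicing): /b/ is a voiced obstruent in word-final position, so it devoices to [p]. /voevivuvoab/ → voevivuvoap.

voevivuvoap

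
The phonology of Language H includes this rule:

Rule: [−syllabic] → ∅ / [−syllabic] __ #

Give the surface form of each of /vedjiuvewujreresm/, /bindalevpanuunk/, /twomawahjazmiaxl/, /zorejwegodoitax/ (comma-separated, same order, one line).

vedjiuvewujreres, bindalevpanuun, twomawahjazmiax, zorejwegodoitax

/vedjiuvewujreresm/: /m/ is the second consonant of a word-final cluster /sm/, so it deletes. → [vedjiuvewujreres].
/bindalevpanuunk/: /k/ is the second consonant of a word-final cluster /nk/, so it deletes. → [bindalevpanuun].
/twomawahjazmiaxl/: /l/ is the second consonant of a word-final cluster /xl/, so it deletes. → [twomawahjazmiax].
/zorejwegodoitax/: the rule's environment is not met; surfaces unchanged as [zorejwegodoitax].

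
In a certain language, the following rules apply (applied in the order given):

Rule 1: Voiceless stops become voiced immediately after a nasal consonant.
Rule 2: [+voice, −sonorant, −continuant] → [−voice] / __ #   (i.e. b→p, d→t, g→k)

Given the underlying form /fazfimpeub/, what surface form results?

fazfimbeup

Rule 1 (post-nasal voicing): /p/ is a voiceless stop immediately after the nasal /m/, so it voices to [b]. /fazfimpeub/ → fazfimbeub.
Rule 2 (final devoicing): /b/ is a voiced stop in word-final position, so it devoices to [p]. /fazfimbeub/ → fazfimbeup.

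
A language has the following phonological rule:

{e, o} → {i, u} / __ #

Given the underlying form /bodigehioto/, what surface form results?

Scanning /bodigehioto/: /o/ at position 2 is not in the conditioning environment; /e/ at position 6 is not in the conditioning environment; /o/ at position 9 is not in the conditioning environment; /o/ is a mid vowel in word-final position, so it raises to [u].
Result: [bodigehiotu].

bodigehiotu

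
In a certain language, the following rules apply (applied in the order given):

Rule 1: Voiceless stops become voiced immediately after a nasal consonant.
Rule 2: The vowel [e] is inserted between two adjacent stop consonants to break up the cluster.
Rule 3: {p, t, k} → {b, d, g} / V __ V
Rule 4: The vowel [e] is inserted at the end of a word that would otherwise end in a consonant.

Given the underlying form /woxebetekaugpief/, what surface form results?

woxebedegaugebiefe

Rule 1 (post-nasal voicing): no segment meets the environment; /woxebetekaugpief/ is unchanged.
Rule 2 (stop-cluster e-epenthesis): /g/ and /p/ form a stop–stop cluster, so [e] is inserted between them. /woxebetekaugpief/ → woxebetekaugepief.
Rule 3 (intervocalic voicing): /t/ is a voiceless stop between vowels /e/ and /e/, so it voices to [d]. /k/ is a voiceless stop between vowels /e/ and /a/, so it voices to [g]. /p/ is a voiceless stop between vowels /e/ and /i/, so it voices to [b]. /woxebetekaugepief/ → woxebedegaugebief.
Rule 4 (final e-epenthesis): the form ends in the consonant /f/, so [e] is inserted word-finally. /woxebedegaugebief/ → woxebedegaugebiefe.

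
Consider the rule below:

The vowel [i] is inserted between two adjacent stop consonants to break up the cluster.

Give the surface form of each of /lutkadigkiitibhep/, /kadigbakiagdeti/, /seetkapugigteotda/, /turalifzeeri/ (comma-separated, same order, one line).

/lutkadigkiitibhep/: /t/ and /k/ form a stop–stop cluster, so [i] is inserted between them. /g/ and /k/ form a stop–stop cluster, so [i] is inserted between them. → [lutikadigikiitibhep].
/kadigbakiagdeti/: /g/ and /b/ form a stop–stop cluster, so [i] is inserted between them. /g/ and /d/ form a stop–stop cluster, so [i] is inserted between them. → [kadigibakiagideti].
/seetkapugigteotda/: /t/ and /k/ form a stop–stop cluster, so [i] is inserted between them. /g/ and /t/ form a stop–stop cluster, so [i] is inserted between them. /t/ and /d/ form a stop–stop cluster, so [i] is inserted between them. → [seetikapugigiteotida].
/turalifzeeri/: the rule's environment is not met; surfaces unchanged as [turalifzeeri].

lutikadigikiitibhep, kadigibakiagideti, seetikapugigiteotida, turalifzeeri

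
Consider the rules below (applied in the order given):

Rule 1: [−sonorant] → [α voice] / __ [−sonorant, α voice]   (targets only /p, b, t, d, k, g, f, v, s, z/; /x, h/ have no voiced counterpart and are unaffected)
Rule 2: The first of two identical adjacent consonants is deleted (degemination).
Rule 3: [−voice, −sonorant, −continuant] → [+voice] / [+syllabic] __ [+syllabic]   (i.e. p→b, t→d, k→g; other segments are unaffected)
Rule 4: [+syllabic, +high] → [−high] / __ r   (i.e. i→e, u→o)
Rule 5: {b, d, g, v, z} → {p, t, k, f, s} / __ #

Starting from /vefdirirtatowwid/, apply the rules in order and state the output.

Rule 1 (regressive voicing assimilation): /f/ precedes the voiced obstruent /d/, so it voices to [v] by assimilation. /vefdirirtatowwid/ → vevdirirtatowwid.
Rule 2 (degemination): /ww/ is a geminate; the first /w/ deletes. /vevdirirtatowwid/ → vevdirirtatowid.
Rule 3 (intervocalic voicing): /t/ is a voiceless stop between vowels /a/ and /o/, so it voices to [d]. /vevdirirtatowid/ → vevdirirtadowid.
Rule 4 (pre-rhotic lowering): /i/ is a high vowel immediately before /r/, so it lowers to [e]. /i/ is a high vowel immediately before /r/, so it lowers to [e]. /vevdirirtadowid/ → vevderertadowid.
Rule 5 (final devoicing): /d/ is a voiced obstruent in word-final position, so it devoices to [t]. /vevderertadowid/ → vevderertadowit.

vevderertadowit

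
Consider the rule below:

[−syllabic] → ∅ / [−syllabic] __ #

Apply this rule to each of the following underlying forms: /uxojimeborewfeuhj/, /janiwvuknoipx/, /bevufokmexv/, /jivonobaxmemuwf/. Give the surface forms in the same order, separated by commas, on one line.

uxojimeborewfeuh, janiwvuknoip, bevufokmex, jivonobaxmemuw

/uxojimeborewfeuhj/: /j/ is the second consonant of a word-final cluster /hj/, so it deletes. → [uxojimeborewfeuh].
/janiwvuknoipx/: /x/ is the second consonant of a word-final cluster /px/, so it deletes. → [janiwvuknoip].
/bevufokmexv/: /v/ is the second consonant of a word-final cluster /xv/, so it deletes. → [bevufokmex].
/jivonobaxmemuwf/: /f/ is the second consonant of a word-final cluster /wf/, so it deletes. → [jivonobaxmemuw].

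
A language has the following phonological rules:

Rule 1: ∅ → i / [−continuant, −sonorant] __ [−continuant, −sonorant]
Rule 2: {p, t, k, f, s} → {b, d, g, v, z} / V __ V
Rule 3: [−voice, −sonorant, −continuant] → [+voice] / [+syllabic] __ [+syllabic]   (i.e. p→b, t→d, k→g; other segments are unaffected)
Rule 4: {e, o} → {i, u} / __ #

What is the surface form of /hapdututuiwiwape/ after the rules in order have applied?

Rule 1 (stop-cluster i-epenthesis): /p/ and /d/ form a stop–stop cluster, so [i] is inserted between them. /hapdututuiwiwape/ → hapidututuiwiwape.
Rule 2 (intervocalic voicing): /p/ is a voiceless obstruent between vowels /a/ and /i/, so it voices to [b]. /t/ is a voiceless obstruent between vowels /u/ and /u/, so it voices to [d]. /t/ is a voiceless obstruent between vowels /u/ and /u/, so it voices to [d]. /p/ is a voiceless obstruent between vowels /a/ and /e/, so it voices to [b]. /hapidututuiwiwape/ → habidududuiwiwabe.
Rule 3 (intervocalic voicing): no segment meets the environment; /habidududuiwiwabe/ is unchanged.
Rule 4 (final vowel raising): /e/ is a mid vowel in word-final position, so it raises to [i]. /habidududuiwiwabe/ → habidududuiwiwabi.

habidududuiwiwabi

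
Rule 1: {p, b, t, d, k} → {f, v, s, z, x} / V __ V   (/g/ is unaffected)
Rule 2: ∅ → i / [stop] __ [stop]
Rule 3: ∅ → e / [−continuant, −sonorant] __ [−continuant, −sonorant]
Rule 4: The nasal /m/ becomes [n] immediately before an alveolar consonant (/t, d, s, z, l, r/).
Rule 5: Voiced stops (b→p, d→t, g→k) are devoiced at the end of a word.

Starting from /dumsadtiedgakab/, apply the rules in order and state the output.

Rule 1 (intervocalic spirantization): /k/ is a stop between vowels /a/ and /a/, so it spirantizes to the fricative [x]. /dumsadtiedgakab/ → dumsadtiedgaxab.
Rule 2 (stop-cluster i-epenthesis): /d/ and /t/ form a stop–stop cluster, so [i] is inserted between them. /d/ and /g/ form a stop–stop cluster, so [i] is inserted between them. /dumsadtiedgaxab/ → dumsaditiedigaxab.
Rule 3 (stop-cluster e-epenthesis): no segment meets the environment; /dumsaditiedigaxab/ is unchanged.
Rule 4 (nasal place assimilation): /m/ precedes the alveolar consonant /s/, so it assimilates in place to [n]. /dumsaditiedigaxab/ → dunsaditiedigaxab.
Rule 5 (final devoicing): /b/ is a voiced stop in word-final position, so it devoices to [p]. /dunsaditiedigaxab/ → dunsaditiedigaxap.

dunsaditiedigaxap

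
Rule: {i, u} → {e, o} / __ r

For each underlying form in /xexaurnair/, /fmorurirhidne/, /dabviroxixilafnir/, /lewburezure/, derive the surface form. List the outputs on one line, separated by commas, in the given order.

xexaornaer, fmororerhidne, dabveroxixilafner, lewborezore

/xexaurnair/: /u/ is a high vowel immediately before /r/, so it lowers to [o]. /i/ is a high vowel immediately before /r/, so it lowers to [e]. → [xexaornaer].
/fmorurirhidne/: /u/ is a high vowel immediately before /r/, so it lowers to [o]. /i/ is a high vowel immediately before /r/, so it lowers to [e]. → [fmororerhidne].
/dabviroxixilafnir/: /i/ is a high vowel immediately before /r/, so it lowers to [e]. /i/ is a high vowel immediately before /r/, so it lowers to [e]. → [dabveroxixilafner].
/lewburezure/: /u/ is a high vowel immediately before /r/, so it lowers to [o]. /u/ is a high vowel immediately before /r/, so it lowers to [o]. → [lewborezore].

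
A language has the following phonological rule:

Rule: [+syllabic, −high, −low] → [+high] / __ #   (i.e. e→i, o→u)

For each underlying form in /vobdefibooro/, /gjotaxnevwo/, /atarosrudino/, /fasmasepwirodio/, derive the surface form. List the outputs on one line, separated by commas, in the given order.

vobdefibooru, gjotaxnevwu, atarosrudinu, fasmasepwirodiu

/vobdefibooro/: /o/ is a mid vowel in word-final position, so it raises to [u]. → [vobdefibooru].
/gjotaxnevwo/: /o/ is a mid vowel in word-final position, so it raises to [u]. → [gjotaxnevwu].
/atarosrudino/: /o/ is a mid vowel in word-final position, so it raises to [u]. → [atarosrudinu].
/fasmasepwirodio/: /o/ is a mid vowel in word-final position, so it raises to [u]. → [fasmasepwirodiu].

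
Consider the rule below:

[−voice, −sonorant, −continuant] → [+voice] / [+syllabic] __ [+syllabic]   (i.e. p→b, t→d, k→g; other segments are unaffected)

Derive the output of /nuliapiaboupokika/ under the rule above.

/p/ is a voiceless stop between vowels /a/ and /i/, so it voices to [b].
/p/ is a voiceless stop between vowels /u/ and /o/, so it voices to [b].
/k/ is a voiceless stop between vowels /o/ and /i/, so it voices to [g].
/k/ is a voiceless stop between vowels /i/ and /a/, so it voices to [g].
Surface form: [nuliabiaboubogiga].

nuliabiaboubogiga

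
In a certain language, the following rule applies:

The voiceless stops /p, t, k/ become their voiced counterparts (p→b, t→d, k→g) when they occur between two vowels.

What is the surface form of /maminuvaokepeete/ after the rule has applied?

maminuvaogebeede

/k/ is a voiceless stop between vowels /o/ and /e/, so it voices to [g].
/p/ is a voiceless stop between vowels /e/ and /e/, so it voices to [b].
/t/ is a voiceless stop between vowels /e/ and /e/, so it voices to [d].
Surface form: [maminuvaogebeede].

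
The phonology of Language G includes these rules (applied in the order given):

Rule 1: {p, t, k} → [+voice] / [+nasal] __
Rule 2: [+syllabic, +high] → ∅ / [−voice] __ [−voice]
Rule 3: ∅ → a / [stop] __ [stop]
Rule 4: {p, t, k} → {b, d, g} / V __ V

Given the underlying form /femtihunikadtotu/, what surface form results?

Rule 1 (post-nasal voicing): /t/ is a voiceless stop immediately after the nasal /m/, so it voices to [d]. /femtihunikadtotu/ → femdihunikadtotu.
Rule 2 (high vowel syncope): no segment meets the environment; /femdihunikadtotu/ is unchanged.
Rule 3 (stop-cluster a-epenthesis): /d/ and /t/ form a stop–stop cluster, so [a] is inserted between them. /femdihunikadtotu/ → femdihunikadatotu.
Rule 4 (intervocalic voicing): /k/ is a voiceless stop between vowels /i/ and /a/, so it voices to [g]. /t/ is a voiceless stop between vowels /a/ and /o/, so it voices to [d]. /t/ is a voiceless stop between vowels /o/ and /u/, so it voices to [d]. /femdihunikadatotu/ → femdihunigadadodu.

femdihunigadadodu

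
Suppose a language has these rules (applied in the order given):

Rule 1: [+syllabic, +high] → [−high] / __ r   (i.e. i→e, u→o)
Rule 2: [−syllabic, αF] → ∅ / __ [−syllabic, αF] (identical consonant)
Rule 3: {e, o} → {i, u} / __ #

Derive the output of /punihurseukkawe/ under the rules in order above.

punihorseukawi

Rule 1 (pre-rhotic lowering): /u/ is a high vowel immediately before /r/, so it lowers to [o]. /punihurseukkawe/ → punihorseukkawe.
Rule 2 (degemination): /kk/ is a geminate; the first /k/ deletes. /punihorseukkawe/ → punihorseukawe.
Rule 3 (final vowel raising): /e/ is a mid vowel in word-final position, so it raises to [i]. /punihorseukawe/ → punihorseukawi.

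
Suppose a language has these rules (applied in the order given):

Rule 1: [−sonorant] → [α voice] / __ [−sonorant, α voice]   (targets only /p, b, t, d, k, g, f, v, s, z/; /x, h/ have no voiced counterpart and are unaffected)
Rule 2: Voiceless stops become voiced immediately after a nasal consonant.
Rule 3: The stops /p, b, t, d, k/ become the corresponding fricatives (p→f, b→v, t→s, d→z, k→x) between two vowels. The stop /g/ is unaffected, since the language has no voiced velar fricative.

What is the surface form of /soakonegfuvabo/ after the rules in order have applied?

soaxonekfuvavo

Rule 1 (regressive voicing assimilation): /g/ precedes the voiceless obstruent /f/, so it devoices to [k] by assimilation. /soakonegfuvabo/ → soakonekfuvabo.
Rule 2 (post-nasal voicing): no segment meets the environment; /soakonekfuvabo/ is unchanged.
Rule 3 (intervocalic spirantization): /k/ is a stop between vowels /a/ and /o/, so it spirantizes to the fricative [x]. /b/ is a stop between vowels /a/ and /o/, so it spirantizes to the fricative [v]. /soakonekfuvabo/ → soaxonekfuvavo.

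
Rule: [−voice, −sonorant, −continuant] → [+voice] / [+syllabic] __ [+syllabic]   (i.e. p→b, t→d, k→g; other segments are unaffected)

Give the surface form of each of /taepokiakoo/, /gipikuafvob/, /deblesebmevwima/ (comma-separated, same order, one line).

/taepokiakoo/: /p/ is a voiceless stop between vowels /e/ and /o/, so it voices to [b]. /k/ is a voiceless stop between vowels /o/ and /i/, so it voices to [g]. /k/ is a voiceless stop between vowels /a/ and /o/, so it voices to [g]. → [taebogiagoo].
/gipikuafvob/: /p/ is a voiceless stop between vowels /i/ and /i/, so it voices to [b]. /k/ is a voiceless stop between vowels /i/ and /u/, so it voices to [g]. → [gibiguafvob].
/deblesebmevwima/: the rule's environment is not met; surfaces unchanged as [deblesebmevwima].

taebogiagoo, gibiguafvob, deblesebmevwima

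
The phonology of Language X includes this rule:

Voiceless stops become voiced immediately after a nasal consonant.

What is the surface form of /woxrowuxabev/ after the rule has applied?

woxrowuxabev

No segment of /woxrowuxabev/ meets the structural description of the rule, so the form surfaces unchanged.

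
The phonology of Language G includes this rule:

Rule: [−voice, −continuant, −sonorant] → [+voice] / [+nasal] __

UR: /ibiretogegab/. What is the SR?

ibiretogegab

No segment of /ibiretogegab/ meets the structural description of the rule, so the form surfaces unchanged.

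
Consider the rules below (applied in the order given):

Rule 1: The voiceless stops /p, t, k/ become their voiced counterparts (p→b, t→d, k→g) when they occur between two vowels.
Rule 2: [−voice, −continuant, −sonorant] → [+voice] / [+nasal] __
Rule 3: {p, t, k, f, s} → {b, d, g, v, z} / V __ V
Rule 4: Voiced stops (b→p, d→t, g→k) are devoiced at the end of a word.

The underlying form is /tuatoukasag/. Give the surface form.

Rule 1 (intervocalic voicing): /t/ is a voiceless stop between vowels /a/ and /o/, so it voices to [d]. /k/ is a voiceless stop between vowels /u/ and /a/, so it voices to [g]. /tuatoukasag/ → tuadougasag.
Rule 2 (post-nasal voicing): no segment meets the environment; /tuadougasag/ is unchanged.
Rule 3 (intervocalic voicing): /s/ is a voiceless obstruent between vowels /a/ and /a/, so it voices to [z]. /tuadougasag/ → tuadougazag.
Rule 4 (final devoicing): /g/ is a voiced stop in word-final position, so it devoices to [k]. /tuadougazag/ → tuadougazak.

tuadougazak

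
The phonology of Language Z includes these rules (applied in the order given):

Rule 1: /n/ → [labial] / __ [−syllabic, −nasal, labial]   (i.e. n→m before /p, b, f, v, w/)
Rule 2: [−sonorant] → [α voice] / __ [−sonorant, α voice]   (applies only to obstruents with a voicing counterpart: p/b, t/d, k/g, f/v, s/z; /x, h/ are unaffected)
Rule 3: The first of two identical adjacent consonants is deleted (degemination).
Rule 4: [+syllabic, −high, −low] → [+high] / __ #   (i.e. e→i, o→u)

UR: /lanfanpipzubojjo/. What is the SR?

Rule 1 (nasal place assimilation): /n/ precedes the labial consonant /f/, so it assimilates in place to [m]. /n/ precedes the labial consonant /p/, so it assimilates in place to [m]. /lanfanpipzubojjo/ → lamfampipzubojjo.
Rule 2 (regressive voicing assimilation): /p/ precedes the voiced obstruent /z/, so it voices to [b] by assimilation. /lamfampipzubojjo/ → lamfampibzubojjo.
Rule 3 (degemination): /jj/ is a geminate; the first /j/ deletes. /lamfampibzubojjo/ → lamfampibzubojo.
Rule 4 (final vowel raising): /o/ is a mid vowel in word-final position, so it raises to [u]. /lamfampibzubojo/ → lamfampibzuboju.

lamfampibzuboju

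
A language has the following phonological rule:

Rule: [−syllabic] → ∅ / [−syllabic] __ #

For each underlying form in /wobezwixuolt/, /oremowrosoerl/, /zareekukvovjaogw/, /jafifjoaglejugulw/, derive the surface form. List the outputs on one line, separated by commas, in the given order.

/wobezwixuolt/: /t/ is the second consonant of a word-final cluster /lt/, so it deletes. → [wobezwixuol].
/oremowrosoerl/: /l/ is the second consonant of a word-final cluster /rl/, so it deletes. → [oremowrosoer].
/zareekukvovjaogw/: /w/ is the second consonant of a word-final cluster /gw/, so it deletes. → [zareekukvovjaog].
/jafifjoaglejugulw/: /w/ is the second consonant of a word-final cluster /lw/, so it deletes. → [jafifjoaglejugul].

wobezwixuol, oremowrosoer, zareekukvovjaog, jafifjoaglejugul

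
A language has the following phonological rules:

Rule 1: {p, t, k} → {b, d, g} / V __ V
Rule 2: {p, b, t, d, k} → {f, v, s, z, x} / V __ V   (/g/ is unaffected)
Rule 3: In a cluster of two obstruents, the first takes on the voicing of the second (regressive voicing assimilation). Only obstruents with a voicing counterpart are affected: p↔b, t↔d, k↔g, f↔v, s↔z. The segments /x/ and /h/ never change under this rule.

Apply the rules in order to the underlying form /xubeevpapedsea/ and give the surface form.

Rule 1 (intervocalic voicing): /p/ is a voiceless stop between vowels /a/ and /e/, so it voices to [b]. /xubeevpapedsea/ → xubeevpabedsea.
Rule 2 (intervocalic spirantization): /b/ is a stop between vowels /u/ and /e/, so it spirantizes to the fricative [v]. /b/ is a stop between vowels /a/ and /e/, so it spirantizes to the fricative [v]. /xubeevpabedsea/ → xuveevpavedsea.
Rule 3 (regressive voicing assimilation): /v/ precedes the voiceless obstruent /p/, so it devoices to [f] by assimilation. /d/ precedes the voiceless obstruent /s/, so it devoices to [t] by assimilation. /xuveevpavedsea/ → xuveefpavetsea.

xuveefpavetsea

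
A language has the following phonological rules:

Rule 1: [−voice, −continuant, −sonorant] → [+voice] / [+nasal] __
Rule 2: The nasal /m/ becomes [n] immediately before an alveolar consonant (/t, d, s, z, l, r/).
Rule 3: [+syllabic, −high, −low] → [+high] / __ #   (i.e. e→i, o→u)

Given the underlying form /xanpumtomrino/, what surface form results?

Rule 1 (post-nasal voicing): /p/ is a voiceless stop immediately after the nasal /n/, so it voices to [b]. /t/ is a voiceless stop immediately after the nasal /m/, so it voices to [d]. /xanpumtomrino/ → xanbumdomrino.
Rule 2 (nasal place assimilation): /m/ precedes the alveolar consonant /d/, so it assimilates in place to [n]. /m/ precedes the alveolar consonant /r/, so it assimilates in place to [n]. /xanbumdomrino/ → xanbundonrino.
Rule 3 (final vowel raising): /o/ is a mid vowel in word-final position, so it raises to [u]. /xanbundonrino/ → xanbundonrinu.

xanbundonrinu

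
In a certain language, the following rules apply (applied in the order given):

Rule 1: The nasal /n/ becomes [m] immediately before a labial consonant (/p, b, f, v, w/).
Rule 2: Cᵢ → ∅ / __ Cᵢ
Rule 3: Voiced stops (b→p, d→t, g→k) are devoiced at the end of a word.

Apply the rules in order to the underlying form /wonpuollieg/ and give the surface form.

Rule 1 (nasal place assimilation): /n/ precedes the labial consonant /p/, so it assimilates in place to [m]. /wonpuollieg/ → wompuollieg.
Rule 2 (degemination): /ll/ is a geminate; the first /l/ deletes. /wompuollieg/ → wompuolieg.
Rule 3 (final devoicing): /g/ is a voiced stop in word-final position, so it devoices to [k]. /wompuolieg/ → wompuoliek.

wompuoliek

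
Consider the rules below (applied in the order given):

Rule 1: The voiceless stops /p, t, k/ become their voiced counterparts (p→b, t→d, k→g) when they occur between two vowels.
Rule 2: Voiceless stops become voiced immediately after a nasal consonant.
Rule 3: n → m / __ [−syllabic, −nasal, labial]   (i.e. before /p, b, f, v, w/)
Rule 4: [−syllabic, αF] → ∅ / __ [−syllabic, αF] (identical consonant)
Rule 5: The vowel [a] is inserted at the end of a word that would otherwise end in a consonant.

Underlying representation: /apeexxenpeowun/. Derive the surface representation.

Rule 1 (intervocalic voicing): /p/ is a voiceless stop between vowels /a/ and /e/, so it voices to [b]. /apeexxenpeowun/ → abeexxenpeowun.
Rule 2 (post-nasal voicing): /p/ is a voiceless stop immediately after the nasal /n/, so it voices to [b]. /abeexxenpeowun/ → abeexxenbeowun.
Rule 3 (nasal place assimilation): /n/ precedes the labial consonant /b/, so it assimilates in place to [m]. /abeexxenbeowun/ → abeexxembeowun.
Rule 4 (degemination): /xx/ is a geminate; the first /x/ deletes. /abeexxembeowun/ → abeexembeowun.
Rule 5 (final a-epenthesis): the form ends in the consonant /n/, so [a] is inserted word-finally. /abeexembeowun/ → abeexembeowuna.

abeexembeowuna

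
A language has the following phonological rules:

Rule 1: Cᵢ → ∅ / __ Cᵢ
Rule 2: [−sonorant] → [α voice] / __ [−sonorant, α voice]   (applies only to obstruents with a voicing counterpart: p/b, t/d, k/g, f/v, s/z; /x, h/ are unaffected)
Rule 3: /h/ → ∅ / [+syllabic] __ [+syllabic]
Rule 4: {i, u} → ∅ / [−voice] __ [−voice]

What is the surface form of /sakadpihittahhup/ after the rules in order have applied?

Rule 1 (degemination): /tt/ is a geminate; the first /t/ deletes. /hh/ is a geminate; the first /h/ deletes. /sakadpihittahhup/ → sakadpihitahup.
Rule 2 (regressive voicing assimilation): /d/ precedes the voiceless obstruent /p/, so it devoices to [t] by assimilation. /sakadpihitahup/ → sakatpihitahup.
Rule 3 (intervocalic h-deletion): /h/ occurs between vowels /i/ and /i/, so it deletes. /h/ occurs between vowels /a/ and /u/, so it deletes. /sakatpihitahup/ → sakatpiitaup.
Rule 4 (high vowel syncope): no segment meets the environment; /sakatpiitaup/ is unchanged.

sakatpiitaup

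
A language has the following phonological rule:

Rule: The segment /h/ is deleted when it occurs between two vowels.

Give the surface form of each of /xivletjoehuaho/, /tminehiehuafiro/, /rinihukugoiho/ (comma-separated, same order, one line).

xivletjoeuao, tmineieuafiro, riniukugoio

/xivletjoehuaho/: /h/ occurs between vowels /e/ and /u/, so it deletes. /h/ occurs between vowels /a/ and /o/, so it deletes. → [xivletjoeuao].
/tminehiehuafiro/: /h/ occurs between vowels /e/ and /i/, so it deletes. /h/ occurs between vowels /e/ and /u/, so it deletes. → [tmineieuafiro].
/rinihukugoiho/: /h/ occurs between vowels /i/ and /u/, so it deletes. /h/ occurs between vowels /i/ and /o/, so it deletes. → [riniukugoio].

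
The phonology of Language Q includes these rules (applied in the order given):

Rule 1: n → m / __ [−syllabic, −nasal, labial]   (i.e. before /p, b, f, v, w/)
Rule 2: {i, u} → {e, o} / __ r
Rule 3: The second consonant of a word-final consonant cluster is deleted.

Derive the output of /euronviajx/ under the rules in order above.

Rule 1 (nasal place assimilation): /n/ precedes the labial consonant /v/, so it assimilates in place to [m]. /euronviajx/ → euromviajx.
Rule 2 (pre-rhotic lowering): /u/ is a high vowel immediately before /r/, so it lowers to [o]. /euromviajx/ → eoromviajx.
Rule 3 (final cluster simplification): /x/ is the second consonant of a word-final cluster /jx/, so it deletes. /eoromviajx/ → eoromviaj.

eoromviaj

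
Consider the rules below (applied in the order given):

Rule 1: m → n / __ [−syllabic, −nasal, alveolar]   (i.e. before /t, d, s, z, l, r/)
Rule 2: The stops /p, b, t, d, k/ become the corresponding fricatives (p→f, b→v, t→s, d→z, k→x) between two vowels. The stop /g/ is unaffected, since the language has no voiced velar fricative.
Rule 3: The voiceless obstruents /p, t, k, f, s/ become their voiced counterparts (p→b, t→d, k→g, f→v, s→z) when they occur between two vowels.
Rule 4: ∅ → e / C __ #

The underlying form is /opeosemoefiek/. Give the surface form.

oveozemoevieke

Rule 1 (nasal place assimilation): no segment meets the environment; /opeosemoefiek/ is unchanged.
Rule 2 (intervocalic spirantization): /p/ is a stop between vowels /o/ and /e/, so it spirantizes to the fricative [f]. /opeosemoefiek/ → ofeosemoefiek.
Rule 3 (intervocalic voicing): /f/ is a voiceless obstruent between vowels /o/ and /e/, so it voices to [v]. /s/ is a voiceless obstruent between vowels /o/ and /e/, so it voices to [z]. /f/ is a voiceless obstruent between vowels /e/ and /i/, so it voices to [v]. /ofeosemoefiek/ → oveozemoeviek.
Rule 4 (final e-epenthesis): the form ends in the consonant /k/, so [e] is inserted word-finally. /oveozemoeviek/ → oveozemoevieke.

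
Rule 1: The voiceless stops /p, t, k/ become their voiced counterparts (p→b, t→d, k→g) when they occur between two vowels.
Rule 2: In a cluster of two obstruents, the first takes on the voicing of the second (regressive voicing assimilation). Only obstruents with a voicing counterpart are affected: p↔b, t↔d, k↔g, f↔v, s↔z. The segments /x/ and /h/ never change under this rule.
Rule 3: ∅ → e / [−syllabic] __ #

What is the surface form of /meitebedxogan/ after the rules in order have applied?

meidebetxogane

Rule 1 (intervocalic voicing): /t/ is a voiceless stop between vowels /i/ and /e/, so it voices to [d]. /meitebedxogan/ → meidebedxogan.
Rule 2 (regressive voicing assimilation): /d/ precedes the voiceless obstruent /x/, so it devoices to [t] by assimilation. /meidebedxogan/ → meidebetxogan.
Rule 3 (final e-epenthesis): the form ends in the consonant /n/, so [e] is inserted word-finally. /meidebetxogan/ → meidebetxogane.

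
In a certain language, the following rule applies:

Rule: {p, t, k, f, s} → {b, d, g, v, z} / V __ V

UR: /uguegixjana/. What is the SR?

No segment of /uguegixjana/ meets the structural description of the rule, so the form surfaces unchanged.

uguegixjana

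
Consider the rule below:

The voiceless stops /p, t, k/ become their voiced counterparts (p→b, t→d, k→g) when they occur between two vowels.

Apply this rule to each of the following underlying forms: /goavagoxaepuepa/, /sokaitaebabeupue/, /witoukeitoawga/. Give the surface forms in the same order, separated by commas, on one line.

/goavagoxaepuepa/: /p/ is a voiceless stop between vowels /e/ and /u/, so it voices to [b]. /p/ is a voiceless stop between vowels /e/ and /a/, so it voices to [b]. → [goavagoxaebueba].
/sokaitaebabeupue/: /k/ is a voiceless stop between vowels /o/ and /a/, so it voices to [g]. /t/ is a voiceless stop between vowels /i/ and /a/, so it voices to [d]. /p/ is a voiceless stop between vowels /u/ and /u/, so it voices to [b]. → [sogaidaebabeubue].
/witoukeitoawga/: /t/ is a voiceless stop between vowels /i/ and /o/, so it voices to [d]. /k/ is a voiceless stop between vowels /u/ and /e/, so it voices to [g]. /t/ is a voiceless stop between vowels /i/ and /o/, so it voices to [d]. → [widougeidoawga].

goavagoxaebueba, sogaidaebabeubue, widougeidoawga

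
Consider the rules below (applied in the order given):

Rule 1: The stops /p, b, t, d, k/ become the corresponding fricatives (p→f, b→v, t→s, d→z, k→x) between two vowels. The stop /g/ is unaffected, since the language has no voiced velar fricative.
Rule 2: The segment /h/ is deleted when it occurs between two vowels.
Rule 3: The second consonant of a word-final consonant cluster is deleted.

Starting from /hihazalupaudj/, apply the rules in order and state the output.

Rule 1 (intervocalic spirantization): /p/ is a stop between vowels /u/ and /a/, so it spirantizes to the fricative [f]. /hihazalupaudj/ → hihazalufaudj.
Rule 2 (intervocalic h-deletion): /h/ occurs between vowels /i/ and /a/, so it deletes. /hihazalufaudj/ → hiazalufaudj.
Rule 3 (final cluster simplification): /j/ is the second consonant of a word-final cluster /dj/, so it deletes. /hiazalufaudj/ → hiazalufaud.

hiazalufaud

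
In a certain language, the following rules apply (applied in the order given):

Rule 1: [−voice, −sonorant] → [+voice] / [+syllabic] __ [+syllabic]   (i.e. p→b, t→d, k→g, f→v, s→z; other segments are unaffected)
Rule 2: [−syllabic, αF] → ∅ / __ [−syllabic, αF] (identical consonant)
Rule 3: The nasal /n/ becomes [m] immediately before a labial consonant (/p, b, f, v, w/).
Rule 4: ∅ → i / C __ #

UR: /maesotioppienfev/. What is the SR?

maezodiopiemfevi

Rule 1 (intervocalic voicing): /s/ is a voiceless obstruent between vowels /e/ and /o/, so it voices to [z]. /t/ is a voiceless obstruent between vowels /o/ and /i/, so it voices to [d]. /maesotioppienfev/ → maezodioppienfev.
Rule 2 (degemination): /pp/ is a geminate; the first /p/ deletes. /maezodioppienfev/ → maezodiopienfev.
Rule 3 (nasal place assimilation): /n/ precedes the labial consonant /f/, so it assimilates in place to [m]. /maezodiopienfev/ → maezodiopiemfev.
Rule 4 (final i-epenthesis): the form ends in the consonant /v/, so [i] is inserted word-finally. /maezodiopiemfev/ → maezodiopiemfevi.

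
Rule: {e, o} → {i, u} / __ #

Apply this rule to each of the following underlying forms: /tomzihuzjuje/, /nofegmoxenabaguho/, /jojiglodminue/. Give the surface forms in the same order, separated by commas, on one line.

/tomzihuzjuje/: /e/ is a mid vowel in word-final position, so it raises to [i]. → [tomzihuzjuji].
/nofegmoxenabaguho/: /o/ is a mid vowel in word-final position, so it raises to [u]. → [nofegmoxenabaguhu].
/jojiglodminue/: /e/ is a mid vowel in word-final position, so it raises to [i]. → [jojiglodminui].

tomzihuzjuji, nofegmoxenabaguhu, jojiglodminui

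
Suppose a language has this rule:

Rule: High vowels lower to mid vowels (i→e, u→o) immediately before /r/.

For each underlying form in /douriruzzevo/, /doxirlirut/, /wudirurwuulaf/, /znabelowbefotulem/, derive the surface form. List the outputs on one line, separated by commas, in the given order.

/douriruzzevo/: /u/ is a high vowel immediately before /r/, so it lowers to [o]. /i/ is a high vowel immediately before /r/, so it lowers to [e]. → [dooreruzzevo].
/doxirlirut/: /i/ is a high vowel immediately before /r/, so it lowers to [e]. /i/ is a high vowel immediately before /r/, so it lowers to [e]. → [doxerlerut].
/wudirurwuulaf/: /i/ is a high vowel immediately before /r/, so it lowers to [e]. /u/ is a high vowel immediately before /r/, so it lowers to [o]. → [wuderorwuulaf].
/znabelowbefotulem/: the rule's environment is not met; surfaces unchanged as [znabelowbefotulem].

dooreruzzevo, doxerlerut, wuderorwuulaf, znabelowbefotulem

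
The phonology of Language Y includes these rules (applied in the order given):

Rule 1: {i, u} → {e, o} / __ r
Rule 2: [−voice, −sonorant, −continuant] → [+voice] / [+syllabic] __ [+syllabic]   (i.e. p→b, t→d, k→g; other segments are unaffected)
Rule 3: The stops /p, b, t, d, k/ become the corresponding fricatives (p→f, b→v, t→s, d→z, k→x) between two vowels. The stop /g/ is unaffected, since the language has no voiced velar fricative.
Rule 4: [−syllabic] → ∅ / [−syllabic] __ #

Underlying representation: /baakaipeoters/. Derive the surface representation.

Rule 1 (pre-rhotic lowering): no segment meets the environment; /baakaipeoters/ is unchanged.
Rule 2 (intervocalic voicing): /k/ is a voiceless stop between vowels /a/ and /a/, so it voices to [g]. /p/ is a voiceless stop between vowels /i/ and /e/, so it voices to [b]. /t/ is a voiceless stop between vowels /o/ and /e/, so it voices to [d]. /baakaipeoters/ → baagaibeoders.
Rule 3 (intervocalic spirantization): /b/ is a stop between vowels /i/ and /e/, so it spirantizes to the fricative [v]. /d/ is a stop between vowels /o/ and /e/, so it spirantizes to the fricative [z]. /baagaibeoders/ → baagaiveozers.
Rule 4 (final cluster simplification): /s/ is the second consonant of a word-final cluster /rs/, so it deletes. /baagaiveozers/ → baagaiveozer.

baagaiveozer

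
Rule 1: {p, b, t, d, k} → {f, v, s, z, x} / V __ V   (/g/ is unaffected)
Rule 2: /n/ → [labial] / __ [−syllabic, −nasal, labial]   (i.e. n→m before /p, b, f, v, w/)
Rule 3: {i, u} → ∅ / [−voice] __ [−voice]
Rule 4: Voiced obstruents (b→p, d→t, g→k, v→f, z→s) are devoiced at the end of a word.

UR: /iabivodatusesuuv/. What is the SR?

Rule 1 (intervocalic spirantization): /b/ is a stop between vowels /a/ and /i/, so it spirantizes to the fricative [v]. /d/ is a stop between vowels /o/ and /a/, so it spirantizes to the fricative [z]. /t/ is a stop between vowels /a/ and /u/, so it spirantizes to the fricative [s]. /iabivodatusesuuv/ → iavivozasusesuuv.
Rule 2 (nasal place assimilation): no segment meets the environment; /iavivozasusesuuv/ is unchanged.
Rule 3 (high vowel syncope): /u/ is a high vowel flanked by voiceless consonants /s/ and /s/, so it deletes. /iavivozasusesuuv/ → iavivozassesuuv.
Rule 4 (final devoicing): /v/ is a voiced obstruent in word-final position, so it devoices to [f]. /iavivozassesuuv/ → iavivozassesuuf.

iavivozassesuuf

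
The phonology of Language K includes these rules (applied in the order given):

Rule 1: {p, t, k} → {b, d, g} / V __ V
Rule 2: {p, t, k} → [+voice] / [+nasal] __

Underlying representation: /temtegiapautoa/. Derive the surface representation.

Rule 1 (intervocalic voicing): /p/ is a voiceless stop between vowels /a/ and /a/, so it voices to [b]. /t/ is a voiceless stop between vowels /u/ and /o/, so it voices to [d]. /temtegiapautoa/ → temtegiabaudoa.
Rule 2 (post-nasal voicing): /t/ is a voiceless stop immediately after the nasal /m/, so it voices to [d]. /temtegiabaudoa/ → temdegiabaudoa.

temdegiabaudoa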